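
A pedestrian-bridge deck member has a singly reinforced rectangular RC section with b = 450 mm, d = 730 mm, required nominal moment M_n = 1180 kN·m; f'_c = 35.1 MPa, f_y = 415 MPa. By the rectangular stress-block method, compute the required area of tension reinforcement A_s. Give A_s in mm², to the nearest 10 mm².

With M_n = 0.85 f'_c a b (d − a/2), solve the quadratic for a:
a = d − √(d² − 2M_n/(0.85 f'_c b)) = 730 − √(730² − 2 × 1180×10⁶/(0.85 × 35.1 × 450)) = 132.41 mm.
A_s = 0.85 f'_c a b / f_y = 0.85 × 35.1 × 132.41 × 450 / 415 = 4283.6 mm².

A_s ≈ 4280 mm²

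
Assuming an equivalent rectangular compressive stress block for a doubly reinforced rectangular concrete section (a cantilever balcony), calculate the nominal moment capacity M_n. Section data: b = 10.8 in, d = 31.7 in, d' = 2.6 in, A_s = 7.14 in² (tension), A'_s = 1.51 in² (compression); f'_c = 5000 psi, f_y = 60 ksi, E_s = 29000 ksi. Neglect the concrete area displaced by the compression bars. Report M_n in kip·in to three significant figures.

M_n ≈ 12100 kip·in

Assume both steels yield.
a = (A_s − A'_s) f_y/(0.85 f'_c b) = (7.14 − 1.51) × 60/(0.85 × 5 × 10.8) = 7.359 in.
c = a/β₁ = 7.359/0.8 = 9.199 in; ε'_s = 0.003(c − d')/c = 0.0022 ≥ ε_y = 0.0021, so the compression steel yields.
M_n = (A_s − A'_s) f_y (d − a/2) + A'_s f_y (d − d') = 337.8 × (31.7 − 3.6795) + 90.6 × (31.7 − 2.6) = 9465.3 + 2636.5 = 12101.8 kip·in.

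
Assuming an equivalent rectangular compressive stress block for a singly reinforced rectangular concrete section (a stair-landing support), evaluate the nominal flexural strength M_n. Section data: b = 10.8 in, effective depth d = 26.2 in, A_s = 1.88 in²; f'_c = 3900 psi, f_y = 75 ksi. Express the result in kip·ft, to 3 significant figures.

M_n ≈ 285 kip·ft

T = A_s f_y = 1.88 × 75 = 141 kips.
a = T/(0.85 f'_c b) = 141/(0.85 × 3.9 × 10.8) = 3.938 in.
M_n = T(d − a/2) = 141 × (26.2 − 1.969) = 3416.6 kip·in = 3416.6/12 = 284.72 kip·ft.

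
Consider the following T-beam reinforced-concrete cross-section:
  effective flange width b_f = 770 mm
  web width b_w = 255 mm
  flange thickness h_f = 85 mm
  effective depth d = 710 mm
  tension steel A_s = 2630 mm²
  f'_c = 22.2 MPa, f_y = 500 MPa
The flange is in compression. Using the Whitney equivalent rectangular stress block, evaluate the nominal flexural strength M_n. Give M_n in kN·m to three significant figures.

M_n ≈ 874 kN·m

Tension: T = A_s f_y = 2630 × 500 = 1315000 N.
Try a within the flange: a = T/(0.85 f'_c b_f) = 1315000/(0.85 × 22.2 × 770) = 90.50 mm.
a = 90.50 > h_f = 85 mm: the block extends into the web. Split into flange-overhang and web parts.
C_f = 0.85 f'_c (b_f − b_w) h_f = 0.85 × 22.2 × (770 − 255) × 85 = 826034 N.
Remaining web compression depth: a_w = (T − C_f)/(0.85 f'_c b_w) = (1315000 − 826034)/(0.85 × 22.2 × 255) = 101.62 mm.
M_n = C_f(d − h_f/2) + (T − C_f)(d − a_w/2) = 826034 × (710 − 42.5) + 488966 × (710 − 50.81) = 551.38 + 322.32 = 873.70 × 10⁶ N·mm.
M_n = 873.70 kN·m.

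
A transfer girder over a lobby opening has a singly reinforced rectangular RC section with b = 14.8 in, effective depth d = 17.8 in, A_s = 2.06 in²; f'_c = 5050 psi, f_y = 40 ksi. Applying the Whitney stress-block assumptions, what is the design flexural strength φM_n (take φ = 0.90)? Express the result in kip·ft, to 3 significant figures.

T = A_s f_y = 2.06 × 40 = 82.4 kips.
a = T/(0.85 f'_c b) = 82.4/(0.85 × 5.05 × 14.8) = 1.297 in.
M_n = T(d − a/2) = 82.4 × (17.8 − 0.6485) = 1413.3 kip·in = 1413.3/12 = 117.78 kip·ft.
φM_n = 0.90 × 117.78 = 106.00 kip·ft.

φM_n ≈ 106 kip·ft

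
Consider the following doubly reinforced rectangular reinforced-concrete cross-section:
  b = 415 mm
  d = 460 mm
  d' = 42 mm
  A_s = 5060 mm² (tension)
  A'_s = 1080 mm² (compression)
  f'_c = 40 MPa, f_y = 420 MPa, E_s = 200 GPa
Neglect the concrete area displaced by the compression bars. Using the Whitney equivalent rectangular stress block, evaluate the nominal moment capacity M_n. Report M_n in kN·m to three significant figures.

Assume both tension and compression steel yield.
Net tension couple steel: A_s − A'_s = 3980 mm².
a = (A_s − A'_s) f_y / (0.85 f'_c b) = 1671600/(0.85 × 40 × 415) = 118.47 mm.
c = a/β₁ = 118.47/0.764 = 155.07 mm; ε'_s = 0.003(c − d')/c = 0.0022 ≥ f_y/E_s = 0.0021, so compression steel does yield.
M_n = (A_s − A'_s) f_y (d − a/2) + A'_s f_y (d − d') = [1671600 × (460 − 59.235) + 453600 × (460 − 42)] × 10⁻⁶ = 669.92 + 189.60 = 859.52 kN·m.

M_n ≈ 860 kN·m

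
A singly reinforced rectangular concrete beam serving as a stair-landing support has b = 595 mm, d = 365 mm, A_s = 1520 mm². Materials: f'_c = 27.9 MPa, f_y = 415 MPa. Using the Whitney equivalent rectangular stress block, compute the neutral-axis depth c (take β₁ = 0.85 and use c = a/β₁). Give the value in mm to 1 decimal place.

c ≈ 52.6 mm

T = A_s f_y = 1520 × 415 = 630800 N = 630.8 kN.
Setting C = 0.85 f'_c a b equal to T: a = 630800/(0.85 × 27.9 × 595) = 44.705 mm.
With β₁ = 0.85, c = a/β₁ = 44.705/0.85 = 52.6 mm.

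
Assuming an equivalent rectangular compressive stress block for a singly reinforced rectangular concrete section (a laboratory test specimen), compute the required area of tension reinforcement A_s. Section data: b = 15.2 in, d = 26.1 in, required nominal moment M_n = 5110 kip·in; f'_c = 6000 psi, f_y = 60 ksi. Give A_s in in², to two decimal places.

From M_n = 0.85 f'_c a b (d − a/2):
a = d − √(d² − 2M_n/(0.85 f'_c b)) = 26.1 − √(26.1² − 2 × 5110/(0.85 × 6 × 15.2)) = 2.661 in.
A_s = 0.85 f'_c a b / f_y = 0.85 × 6 × 2.661 × 15.2 / 60 = 3.438 in².

A_s ≈ 3.44 in²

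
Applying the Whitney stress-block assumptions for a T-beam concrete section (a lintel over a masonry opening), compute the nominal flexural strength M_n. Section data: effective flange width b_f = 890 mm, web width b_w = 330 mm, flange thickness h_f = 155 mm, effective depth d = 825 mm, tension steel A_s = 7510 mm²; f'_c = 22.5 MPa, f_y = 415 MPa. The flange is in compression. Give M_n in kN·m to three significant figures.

Tension: T = A_s f_y = 7510 × 415 = 3116650 N.
Try a within the flange: a = T/(0.85 f'_c b_f) = 3116650/(0.85 × 22.5 × 890) = 183.10 mm.
a = 183.10 > h_f = 155 mm: the block extends into the web. Split into flange-overhang and web parts.
C_f = 0.85 f'_c (b_f − b_w) h_f = 0.85 × 22.5 × (890 − 330) × 155 = 1660050 N.
Remaining web compression depth: a_w = (T − C_f)/(0.85 f'_c b_w) = (3116650 − 1660050)/(0.85 × 22.5 × 330) = 230.79 mm.
M_n = C_f(d − h_f/2) + (T − C_f)(d − a_w/2) = 1660050 × (825 − 77.5) + 1456600 × (825 − 115.395) = 1240.89 + 1033.61 = 2274.50 × 10⁶ N·mm.
M_n = 2274.50 kN·m.

M_n ≈ 2270 kN·m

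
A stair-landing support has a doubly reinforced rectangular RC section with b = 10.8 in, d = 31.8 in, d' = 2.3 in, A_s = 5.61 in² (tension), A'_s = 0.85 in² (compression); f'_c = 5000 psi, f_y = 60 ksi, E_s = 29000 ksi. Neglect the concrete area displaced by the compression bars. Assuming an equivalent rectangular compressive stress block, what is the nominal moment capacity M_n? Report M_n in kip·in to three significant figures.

Assume both steels yield.
a = (A_s − A'_s) f_y/(0.85 f'_c b) = (5.61 − 0.85) × 60/(0.85 × 5 × 10.8) = 6.222 in.
c = a/β₁ = 6.222/0.8 = 7.778 in; ε'_s = 0.003(c − d')/c = 0.0021 ≥ ε_y = 0.0021, so the compression steel yields.
M_n = (A_s − A'_s) f_y (d − a/2) + A'_s f_y (d − d') = 285.6 × (31.8 − 3.111) + 51 × (31.8 − 2.3) = 8193.6 + 1504.5 = 9698.1 kip·in.

M_n ≈ 9700 kip·in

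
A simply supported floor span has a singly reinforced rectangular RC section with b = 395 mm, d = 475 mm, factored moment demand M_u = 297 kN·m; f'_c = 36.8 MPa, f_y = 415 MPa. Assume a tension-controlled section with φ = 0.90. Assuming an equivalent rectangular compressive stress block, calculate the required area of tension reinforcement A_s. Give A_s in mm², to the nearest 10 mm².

M_n = M_u/φ = 297/0.90 = 330 kN·m.
With M_n = 0.85 f'_c a b (d − a/2), solve the quadratic for a:
a = d − √(d² − 2M_n/(0.85 f'_c b)) = 475 − √(475² − 2 × 330×10⁶/(0.85 × 36.8 × 395)) = 60.02 mm.
A_s = 0.85 f'_c a b / f_y = 0.85 × 36.8 × 60.02 × 395 / 415 = 1786.9 mm².

A_s ≈ 1790 mm²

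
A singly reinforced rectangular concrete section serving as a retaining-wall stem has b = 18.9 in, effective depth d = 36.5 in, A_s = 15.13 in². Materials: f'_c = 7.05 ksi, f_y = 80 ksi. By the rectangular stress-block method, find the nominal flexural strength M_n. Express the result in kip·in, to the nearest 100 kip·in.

M_n ≈ 37700 kip·in

T = A_s f_y = 15.13 × 80 = 1210.4 kips.
a = T/(0.85 f'_c b) = 1210.4/(0.85 × 7.05 × 18.9) = 10.687 in.
M_n = T(d − a/2) = 1210.4 × (36.5 − 5.3435) = 37711.8 kip·in.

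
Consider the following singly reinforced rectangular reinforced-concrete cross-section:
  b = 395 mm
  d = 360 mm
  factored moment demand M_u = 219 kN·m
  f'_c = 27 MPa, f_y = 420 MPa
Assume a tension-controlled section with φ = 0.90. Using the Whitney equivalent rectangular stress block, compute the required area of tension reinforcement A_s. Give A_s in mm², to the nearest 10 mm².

M_n = M_u/φ = 219/0.90 = 243.333 kN·m.
With M_n = 0.85 f'_c a b (d − a/2), solve the quadratic for a:
a = d − √(d² − 2M_n/(0.85 f'_c b)) = 360 − √(360² − 2 × 243.333×10⁶/(0.85 × 27 × 395)) = 84.47 mm.
A_s = 0.85 f'_c a b / f_y = 0.85 × 27 × 84.47 × 395 / 420 = 1823.2 mm².

A_s ≈ 1820 mm²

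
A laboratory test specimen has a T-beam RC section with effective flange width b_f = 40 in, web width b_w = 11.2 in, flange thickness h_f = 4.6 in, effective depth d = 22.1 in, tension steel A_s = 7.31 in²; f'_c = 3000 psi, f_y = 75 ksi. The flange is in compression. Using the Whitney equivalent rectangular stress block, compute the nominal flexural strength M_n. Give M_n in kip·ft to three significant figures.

Tension: T = A_s f_y = 7.31 × 75 = 548.25 kips.
Try a within the flange: a = T/(0.85 f'_c b_f) = 548.25/(0.85 × 3 × 40) = 5.375 in.
a = 5.375 > h_f = 4.6 in: the block extends into the web. Split into flange-overhang and web parts.
C_f = 0.85 f'_c (b_f − b_w) h_f = 0.85 × 3 × (40 − 11.2) × 4.6 = 337.8 kips.
Remaining web compression depth: a_w = (T − C_f)/(0.85 f'_c b_w) = (548.25 − 337.8)/(0.85 × 3 × 11.2) = 7.369 in.
M_n = C_f(d − h_f/2) + (T − C_f)(d − a_w/2) = 337.8 × (22.1 − 2.3) + 210.45 × (22.1 − 3.6845) = 6688.4 + 3875.5 = 10563.9 kip·in.
M_n = 10563.9/12 = 880.33 kip·ft.

M_n ≈ 880 kip·ft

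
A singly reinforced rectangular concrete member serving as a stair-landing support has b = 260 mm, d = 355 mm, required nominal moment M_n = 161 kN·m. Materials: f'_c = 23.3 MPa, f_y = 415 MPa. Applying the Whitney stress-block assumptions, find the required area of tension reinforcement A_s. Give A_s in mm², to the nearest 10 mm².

With M_n = 0.85 f'_c a b (d − a/2), solve the quadratic for a:
a = d − √(d² − 2M_n/(0.85 f'_c b)) = 355 − √(355² − 2 × 161×10⁶/(0.85 × 23.3 × 260)) = 103.02 mm.
A_s = 0.85 f'_c a b / f_y = 0.85 × 23.3 × 103.02 × 260 / 415 = 1278.3 mm².

A_s ≈ 1280 mm²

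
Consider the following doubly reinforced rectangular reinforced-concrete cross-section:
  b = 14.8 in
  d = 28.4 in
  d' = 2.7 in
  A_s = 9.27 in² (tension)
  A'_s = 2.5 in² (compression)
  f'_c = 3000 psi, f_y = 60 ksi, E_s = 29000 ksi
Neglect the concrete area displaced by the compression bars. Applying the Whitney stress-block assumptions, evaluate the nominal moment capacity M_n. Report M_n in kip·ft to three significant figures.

M_n ≈ 1100 kip·ft

Assume both steels yield.
a = (A_s − A'_s) f_y/(0.85 f'_c b) = (9.27 − 2.5) × 60/(0.85 × 3 × 14.8) = 10.763 in.
c = a/β₁ = 10.763/0.85 = 12.662 in; ε'_s = 0.003(c − d')/c = 0.0024 ≥ ε_y = 0.0021, so the compression steel yields.
M_n = (A_s − A'_s) f_y (d − a/2) + A'_s f_y (d − d') = 406.2 × (28.4 − 5.3815) + 150 × (28.4 − 2.7) = 9350.1 + 3855.0 = 13205.1 kip·in = 13205.1/12 = 1100.43 kip·ft.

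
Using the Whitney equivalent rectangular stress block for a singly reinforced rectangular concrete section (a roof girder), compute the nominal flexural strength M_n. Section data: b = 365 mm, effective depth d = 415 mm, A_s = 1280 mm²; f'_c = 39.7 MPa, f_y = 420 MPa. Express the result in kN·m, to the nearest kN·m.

M_n ≈ 211 kN·m

T = A_s f_y = 1280 × 420 = 537600 N = 537.6 kN.
From C = T: a = T/(0.85 f'_c b) = 537600/(0.85 × 39.7 × 365) = 43.65 mm.
M_n = T(d − a/2) = 537.6 kN × (415 − 21.825) mm = 211.37 kN·m.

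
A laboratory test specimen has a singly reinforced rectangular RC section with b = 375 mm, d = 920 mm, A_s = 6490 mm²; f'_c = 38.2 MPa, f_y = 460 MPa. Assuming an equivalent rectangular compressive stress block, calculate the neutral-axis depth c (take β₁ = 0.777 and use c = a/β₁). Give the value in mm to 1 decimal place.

c ≈ 315.5 mm

T = A_s f_y = 6490 × 460 = 2985400 N = 2985.4 kN.
Setting C = 0.85 f'_c a b equal to T: a = 2985400/(0.85 × 38.2 × 375) = 245.182 mm.
With β₁ = 0.777, c = a/β₁ = 245.182/0.777 = 315.5 mm.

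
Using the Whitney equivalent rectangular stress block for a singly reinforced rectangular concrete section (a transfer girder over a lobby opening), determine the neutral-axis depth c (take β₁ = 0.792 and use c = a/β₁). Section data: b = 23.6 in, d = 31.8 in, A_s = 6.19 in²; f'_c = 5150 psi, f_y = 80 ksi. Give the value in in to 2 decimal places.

T = A_s f_y = 6.19 × 80 = 495.2 kips.
a = T/(0.85 f'_c b) = 495.2/(0.85 × 5.15 × 23.6) = 4.7934 in.
With β₁ = 0.792, c = a/β₁ = 4.7934/0.792 = 6.05 in.

c ≈ 6.05 in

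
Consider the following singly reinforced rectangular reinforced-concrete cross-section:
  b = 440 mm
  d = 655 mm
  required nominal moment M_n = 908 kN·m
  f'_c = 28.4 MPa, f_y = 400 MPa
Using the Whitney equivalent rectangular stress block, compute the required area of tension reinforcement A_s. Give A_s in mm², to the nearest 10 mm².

With M_n = 0.85 f'_c a b (d − a/2), solve the quadratic for a:
a = d − √(d² − 2M_n/(0.85 f'_c b)) = 655 − √(655² − 2 × 908×10⁶/(0.85 × 28.4 × 440)) = 147.01 mm.
A_s = 0.85 f'_c a b / f_y = 0.85 × 28.4 × 147.01 × 440 / 400 = 3903.7 mm².

A_s ≈ 3900 mm²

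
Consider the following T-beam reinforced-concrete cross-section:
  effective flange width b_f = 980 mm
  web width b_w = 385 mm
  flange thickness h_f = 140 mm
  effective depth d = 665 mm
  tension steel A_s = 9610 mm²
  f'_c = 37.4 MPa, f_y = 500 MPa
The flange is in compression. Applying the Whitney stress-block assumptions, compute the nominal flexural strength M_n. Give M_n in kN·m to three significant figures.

M_n ≈ 2820 kN·m

Tension: T = A_s f_y = 9610 × 500 = 4805000 N.
Try a within the flange: a = T/(0.85 f'_c b_f) = 4805000/(0.85 × 37.4 × 980) = 154.23 mm.
a = 154.23 > h_f = 140 mm: the block extends into the web. Split into flange-overhang and web parts.
C_f = 0.85 f'_c (b_f − b_w) h_f = 0.85 × 37.4 × (980 − 385) × 140 = 2648107 N.
Remaining web compression depth: a_w = (T − C_f)/(0.85 f'_c b_w) = (4805000 − 2648107)/(0.85 × 37.4 × 385) = 176.23 mm.
M_n = C_f(d − h_f/2) + (T − C_f)(d − a_w/2) = 2648107 × (665 − 70) + 2156893 × (665 − 88.115) = 1575.62 + 1244.28 = 2819.90 × 10⁶ N·mm.
M_n = 2819.90 kN·m.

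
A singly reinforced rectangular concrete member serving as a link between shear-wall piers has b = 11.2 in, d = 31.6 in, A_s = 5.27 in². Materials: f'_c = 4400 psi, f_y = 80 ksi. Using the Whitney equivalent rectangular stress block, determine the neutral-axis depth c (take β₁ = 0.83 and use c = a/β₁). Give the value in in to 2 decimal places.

c ≈ 12.13 in

T = A_s f_y = 5.27 × 80 = 421.6 kips.
a = T/(0.85 f'_c b) = 421.6/(0.85 × 4.4 × 11.2) = 10.0649 in.
With β₁ = 0.83, c = a/β₁ = 10.0649/0.83 = 12.13 in.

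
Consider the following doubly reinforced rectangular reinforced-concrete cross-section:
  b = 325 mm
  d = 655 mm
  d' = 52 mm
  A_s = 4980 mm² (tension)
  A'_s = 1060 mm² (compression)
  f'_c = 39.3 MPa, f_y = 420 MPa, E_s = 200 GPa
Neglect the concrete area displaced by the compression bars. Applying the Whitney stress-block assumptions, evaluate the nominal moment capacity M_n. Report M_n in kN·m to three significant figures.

Assume both tension and compression steel yield.
Net tension couple steel: A_s − A'_s = 3920 mm².
a = (A_s − A'_s) f_y / (0.85 f'_c b) = 1646400/(0.85 × 39.3 × 325) = 151.65 mm.
c = a/β₁ = 151.65/0.769 = 197.20 mm; ε'_s = 0.003(c − d')/c = 0.0022 ≥ f_y/E_s = 0.0021, so compression steel does yield.
M_n = (A_s − A'_s) f_y (d − a/2) + A'_s f_y (d − d') = [1646400 × (655 − 75.825) + 445200 × (655 − 52)] × 10⁻⁶ = 953.55 + 268.46 = 1222.01 kN·m.

M_n ≈ 1220 kN·m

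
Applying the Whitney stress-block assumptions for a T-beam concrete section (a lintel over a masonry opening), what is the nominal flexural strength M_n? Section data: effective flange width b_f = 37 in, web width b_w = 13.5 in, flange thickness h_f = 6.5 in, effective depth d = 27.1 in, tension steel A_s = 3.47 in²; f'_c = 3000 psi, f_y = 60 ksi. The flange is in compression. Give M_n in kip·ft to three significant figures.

Tension: T = A_s f_y = 3.47 × 60 = 208.2 kips.
Try a within the flange: a = T/(0.85 f'_c b_f) = 208.2/(0.85 × 3 × 37) = 2.207 in.
Since a = 2.207 ≤ h_f = 6.5 in, the stress block lies entirely in the flange; analyse as a rectangular beam of width b_f.
M_n = T(d − a/2) = 208.2 × (27.1 − 1.1035) = 5412.5 kip·in.
M_n = 5412.5/12 = 451.04 kip·ft.

M_n ≈ 451 kip·ft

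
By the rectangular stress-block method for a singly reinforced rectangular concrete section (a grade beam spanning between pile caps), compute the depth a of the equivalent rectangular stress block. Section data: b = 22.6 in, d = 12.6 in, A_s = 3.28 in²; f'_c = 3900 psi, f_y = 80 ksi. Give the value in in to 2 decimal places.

T = A_s f_y = 3.28 × 80 = 262.4 kips.
a = T/(0.85 f'_c b) = 262.4/(0.85 × 3.9 × 22.6) = 3.50 in.

a ≈ 3.50 in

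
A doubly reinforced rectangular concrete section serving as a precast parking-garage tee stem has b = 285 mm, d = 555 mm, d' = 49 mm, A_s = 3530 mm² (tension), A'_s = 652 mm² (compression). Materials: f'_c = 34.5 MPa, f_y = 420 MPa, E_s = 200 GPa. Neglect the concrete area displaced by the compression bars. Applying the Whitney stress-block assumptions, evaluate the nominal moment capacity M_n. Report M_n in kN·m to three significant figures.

M_n ≈ 722 kN·m

Assume both tension and compression steel yield.
Net tension couple steel: A_s − A'_s = 2878 mm².
a = (A_s − A'_s) f_y / (0.85 f'_c b) = 1208760/(0.85 × 34.5 × 285) = 144.63 mm.
c = a/β₁ = 144.63/0.804 = 179.89 mm; ε'_s = 0.003(c − d')/c = 0.0022 ≥ f_y/E_s = 0.0021, so compression steel does yield.
M_n = (A_s − A'_s) f_y (d − a/2) + A'_s f_y (d − d') = [1208760 × (555 − 72.315) + 273840 × (555 − 49)] × 10⁻⁶ = 583.45 + 138.56 = 722.01 kN·m.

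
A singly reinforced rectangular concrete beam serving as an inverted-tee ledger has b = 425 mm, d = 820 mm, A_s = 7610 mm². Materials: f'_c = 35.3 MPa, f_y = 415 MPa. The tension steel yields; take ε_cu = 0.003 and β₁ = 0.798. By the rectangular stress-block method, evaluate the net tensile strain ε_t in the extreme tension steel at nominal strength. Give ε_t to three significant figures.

a = A_s f_y/(0.85 f'_c b) = 247.66 mm.
β₁ = 0.798, so c = a/β₁ = 247.66/0.798 = 310.35 mm.
From the linear strain diagram with ε_cu = 0.003: ε_t = 0.003 (d − c)/c = 0.003 × (820 − 310.35)/310.35 = 0.00493.
ε_t is between 0.004 and 0.005 — transition zone.

ε_t ≈ 0.00493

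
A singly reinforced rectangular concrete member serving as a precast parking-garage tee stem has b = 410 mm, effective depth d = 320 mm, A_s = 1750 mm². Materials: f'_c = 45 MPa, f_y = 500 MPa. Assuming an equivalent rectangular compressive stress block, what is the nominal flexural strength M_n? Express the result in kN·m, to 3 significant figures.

M_n ≈ 256 kN·m

T = A_s f_y = 1750 × 500 = 875000 N = 875 kN.
From C = T: a = T/(0.85 f'_c b) = 875000/(0.85 × 45 × 410) = 55.79 mm.
M_n = T(d − a/2) = 875 kN × (320 − 27.895) mm = 255.59 kN·m.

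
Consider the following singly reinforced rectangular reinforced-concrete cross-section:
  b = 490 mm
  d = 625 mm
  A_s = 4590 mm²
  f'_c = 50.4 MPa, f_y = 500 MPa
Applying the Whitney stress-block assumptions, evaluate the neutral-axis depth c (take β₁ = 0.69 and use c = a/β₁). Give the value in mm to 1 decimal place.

c ≈ 158.4 mm

T = A_s f_y = 4590 × 500 = 2295000 N = 2295 kN.
Setting C = 0.85 f'_c a b equal to T: a = 2295000/(0.85 × 50.4 × 490) = 109.329 mm.
With β₁ = 0.69, c = a/β₁ = 109.329/0.69 = 158.4 mm.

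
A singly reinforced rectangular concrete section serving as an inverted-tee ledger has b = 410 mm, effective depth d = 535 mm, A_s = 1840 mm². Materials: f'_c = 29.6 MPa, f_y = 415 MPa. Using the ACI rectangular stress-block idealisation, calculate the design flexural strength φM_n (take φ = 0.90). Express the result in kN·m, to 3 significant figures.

T = A_s f_y = 1840 × 415 = 763600 N = 763.6 kN.
From C = T: a = T/(0.85 f'_c b) = 763600/(0.85 × 29.6 × 410) = 74.02 mm.
M_n = T(d − a/2) = 763.6 kN × (535 − 37.01) mm = 380.27 kN·m.
φM_n = 0.90 × 380.27 = 342.24 kN·m.

φM_n ≈ 342 kN·m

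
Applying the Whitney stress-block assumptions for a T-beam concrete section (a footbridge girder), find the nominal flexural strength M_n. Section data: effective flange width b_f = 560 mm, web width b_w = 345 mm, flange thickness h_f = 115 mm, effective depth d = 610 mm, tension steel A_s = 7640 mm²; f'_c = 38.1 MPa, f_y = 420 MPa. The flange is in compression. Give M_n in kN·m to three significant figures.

M_n ≈ 1650 kN·m

Tension: T = A_s f_y = 7640 × 420 = 3208800 N.
Try a within the flange: a = T/(0.85 f'_c b_f) = 3208800/(0.85 × 38.1 × 560) = 176.93 mm.
a = 176.93 > h_f = 115 mm: the block extends into the web. Split into flange-overhang and web parts.
C_f = 0.85 f'_c (b_f − b_w) h_f = 0.85 × 38.1 × (560 − 345) × 115 = 800719 N.
Remaining web compression depth: a_w = (T − C_f)/(0.85 f'_c b_w) = (3208800 − 800719)/(0.85 × 38.1 × 345) = 215.53 mm.
M_n = C_f(d − h_f/2) + (T − C_f)(d − a_w/2) = 800719 × (610 − 57.5) + 2408081 × (610 − 107.765) = 442.40 + 1209.42 = 1651.82 × 10⁶ N·mm.
M_n = 1651.82 kN·m.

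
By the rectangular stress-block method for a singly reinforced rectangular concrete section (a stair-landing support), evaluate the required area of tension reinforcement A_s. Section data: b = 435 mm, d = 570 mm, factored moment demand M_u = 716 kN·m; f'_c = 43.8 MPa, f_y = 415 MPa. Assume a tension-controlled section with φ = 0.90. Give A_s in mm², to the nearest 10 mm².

M_n = M_u/φ = 716/0.90 = 795.556 kN·m.
With M_n = 0.85 f'_c a b (d − a/2), solve the quadratic for a:
a = d − √(d² − 2M_n/(0.85 f'_c b)) = 570 − √(570² − 2 × 795.556×10⁶/(0.85 × 43.8 × 435)) = 93.92 mm.
A_s = 0.85 f'_c a b / f_y = 0.85 × 43.8 × 93.92 × 435 / 415 = 3665.2 mm².

A_s ≈ 3670 mm²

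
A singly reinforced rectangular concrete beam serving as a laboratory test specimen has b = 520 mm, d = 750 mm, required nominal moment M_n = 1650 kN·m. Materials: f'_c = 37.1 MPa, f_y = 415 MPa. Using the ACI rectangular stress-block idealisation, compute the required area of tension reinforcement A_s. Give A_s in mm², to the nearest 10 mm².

A_s ≈ 5890 mm²

With M_n = 0.85 f'_c a b (d − a/2), solve the quadratic for a:
a = d − √(d² − 2M_n/(0.85 f'_c b)) = 750 − √(750² − 2 × 1650×10⁶/(0.85 × 37.1 × 520)) = 148.95 mm.
A_s = 0.85 f'_c a b / f_y = 0.85 × 37.1 × 148.95 × 520 / 415 = 5885.6 mm².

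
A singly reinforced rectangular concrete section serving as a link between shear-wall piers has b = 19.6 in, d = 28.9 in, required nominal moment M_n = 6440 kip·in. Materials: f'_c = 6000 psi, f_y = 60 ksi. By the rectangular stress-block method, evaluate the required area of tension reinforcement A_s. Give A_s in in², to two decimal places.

A_s ≈ 3.87 in²

From M_n = 0.85 f'_c a b (d − a/2):
a = d − √(d² − 2M_n/(0.85 f'_c b)) = 28.9 − √(28.9² − 2 × 6440/(0.85 × 6 × 19.6)) = 2.323 in.
A_s = 0.85 f'_c a b / f_y = 0.85 × 6 × 2.323 × 19.6 / 60 = 3.870 in².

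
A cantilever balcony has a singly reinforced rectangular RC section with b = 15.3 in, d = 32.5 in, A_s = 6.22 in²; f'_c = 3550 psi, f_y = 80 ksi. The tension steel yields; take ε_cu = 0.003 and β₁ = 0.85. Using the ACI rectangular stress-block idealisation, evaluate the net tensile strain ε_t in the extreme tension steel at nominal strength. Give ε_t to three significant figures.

a = A_s f_y/(0.85 f'_c b) = 10.778 in.
β₁ = 0.85, so c = a/β₁ = 10.778/0.85 = 12.680 in.
From the linear strain diagram with ε_cu = 0.003: ε_t = 0.003 (d − c)/c = 0.003 × (32.5 − 12.680)/12.680 = 0.00469.
ε_t is between 0.004 and 0.005 — transition zone.

ε_t ≈ 0.00469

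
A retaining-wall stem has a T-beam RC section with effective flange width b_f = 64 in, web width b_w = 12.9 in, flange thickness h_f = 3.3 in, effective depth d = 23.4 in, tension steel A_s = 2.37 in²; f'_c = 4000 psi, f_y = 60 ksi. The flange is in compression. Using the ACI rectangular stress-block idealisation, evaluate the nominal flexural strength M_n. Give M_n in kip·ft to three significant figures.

M_n ≈ 273 kip·ft

Tension: T = A_s f_y = 2.37 × 60 = 142.2 kips.
Try a within the flange: a = T/(0.85 f'_c b_f) = 142.2/(0.85 × 4 × 64) = 0.653 in.
Since a = 0.653 ≤ h_f = 3.3 in, the stress block lies entirely in the flange; analyse as a rectangular beam of width b_f.
M_n = T(d − a/2) = 142.2 × (23.4 − 0.3265) = 3281.1 kip·in.
M_n = 3281.1/12 = 273.43 kip·ft.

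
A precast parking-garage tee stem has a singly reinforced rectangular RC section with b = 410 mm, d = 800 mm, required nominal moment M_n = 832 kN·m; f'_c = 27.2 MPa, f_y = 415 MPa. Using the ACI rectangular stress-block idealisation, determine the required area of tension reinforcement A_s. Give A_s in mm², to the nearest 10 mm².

With M_n = 0.85 f'_c a b (d − a/2), solve the quadratic for a:
a = d − √(d² − 2M_n/(0.85 f'_c b)) = 800 − √(800² − 2 × 832×10⁶/(0.85 × 27.2 × 410)) = 118.49 mm.
A_s = 0.85 f'_c a b / f_y = 0.85 × 27.2 × 118.49 × 410 / 415 = 2706.5 mm².

A_s ≈ 2710 mm²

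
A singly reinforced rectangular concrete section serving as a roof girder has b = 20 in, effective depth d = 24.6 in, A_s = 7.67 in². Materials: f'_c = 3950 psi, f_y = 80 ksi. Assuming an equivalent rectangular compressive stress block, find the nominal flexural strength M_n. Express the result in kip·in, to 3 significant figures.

T = A_s f_y = 7.67 × 80 = 613.6 kips.
a = T/(0.85 f'_c b) = 613.6/(0.85 × 3.95 × 20) = 9.138 in.
M_n = T(d − a/2) = 613.6 × (24.6 − 4.569) = 12291.0 kip·in.

M_n ≈ 12300 kip·in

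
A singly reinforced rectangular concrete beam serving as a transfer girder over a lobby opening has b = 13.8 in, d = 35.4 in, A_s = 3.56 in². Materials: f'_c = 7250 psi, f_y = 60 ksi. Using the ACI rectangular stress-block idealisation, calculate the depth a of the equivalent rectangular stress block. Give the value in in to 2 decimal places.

T = A_s f_y = 3.56 × 60 = 213.6 kips.
a = T/(0.85 f'_c b) = 213.6/(0.85 × 7.25 × 13.8) = 2.51 in.

a ≈ 2.51 in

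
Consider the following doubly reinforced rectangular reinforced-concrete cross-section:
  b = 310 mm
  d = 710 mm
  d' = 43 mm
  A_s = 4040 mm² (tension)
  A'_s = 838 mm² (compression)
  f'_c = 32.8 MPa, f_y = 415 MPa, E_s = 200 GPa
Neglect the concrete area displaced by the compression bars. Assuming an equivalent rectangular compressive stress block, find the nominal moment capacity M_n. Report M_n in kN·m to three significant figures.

Assume both tension and compression steel yield.
Net tension couple steel: A_s − A'_s = 3202 mm².
a = (A_s − A'_s) f_y / (0.85 f'_c b) = 1328830/(0.85 × 32.8 × 310) = 153.75 mm.
c = a/β₁ = 153.75/0.816 = 188.42 mm; ε'_s = 0.003(c − d')/c = 0.0023 ≥ f_y/E_s = 0.0021, so compression steel does yield.
M_n = (A_s − A'_s) f_y (d − a/2) + A'_s f_y (d − d') = [1328830 × (710 − 76.875) + 347770 × (710 − 43)] × 10⁻⁶ = 841.32 + 231.96 = 1073.28 kN·m.

M_n ≈ 1070 kN·m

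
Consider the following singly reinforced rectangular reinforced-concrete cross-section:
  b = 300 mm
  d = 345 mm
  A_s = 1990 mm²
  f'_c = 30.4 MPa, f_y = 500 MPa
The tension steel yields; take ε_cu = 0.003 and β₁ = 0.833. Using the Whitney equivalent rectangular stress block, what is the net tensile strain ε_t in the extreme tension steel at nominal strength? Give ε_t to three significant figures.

ε_t ≈ 0.00372

a = A_s f_y/(0.85 f'_c b) = 128.35 mm.
β₁ = 0.833, so c = a/β₁ = 128.35/0.833 = 154.08 mm.
From the linear strain diagram with ε_cu = 0.003: ε_t = 0.003 (d − c)/c = 0.003 × (345 − 154.08)/154.08 = 0.00372.
ε_t < 0.004 — the section is over-reinforced for flexure under ACI limits.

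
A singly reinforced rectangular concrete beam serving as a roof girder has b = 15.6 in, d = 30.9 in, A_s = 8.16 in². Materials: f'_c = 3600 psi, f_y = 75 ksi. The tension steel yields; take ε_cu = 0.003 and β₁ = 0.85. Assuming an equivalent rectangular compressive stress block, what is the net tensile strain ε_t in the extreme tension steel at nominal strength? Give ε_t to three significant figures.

a = A_s f_y/(0.85 f'_c b) = 12.821 in.
β₁ = 0.85, so c = a/β₁ = 12.821/0.85 = 15.084 in.
From the linear strain diagram with ε_cu = 0.003: ε_t = 0.003 (d − c)/c = 0.003 × (30.9 − 15.084)/15.084 = 0.00315.
ε_t < 0.004 — the section is over-reinforced for flexure under ACI limits.

ε_t ≈ 0.00315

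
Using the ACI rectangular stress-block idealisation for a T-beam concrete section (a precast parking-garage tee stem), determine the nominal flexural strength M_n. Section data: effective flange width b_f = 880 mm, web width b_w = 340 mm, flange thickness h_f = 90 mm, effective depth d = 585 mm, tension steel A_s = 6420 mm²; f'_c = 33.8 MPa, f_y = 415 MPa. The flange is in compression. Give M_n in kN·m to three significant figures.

Tension: T = A_s f_y = 6420 × 415 = 2664300 N.
Try a within the flange: a = T/(0.85 f'_c b_f) = 2664300/(0.85 × 33.8 × 880) = 105.38 mm.
a = 105.38 > h_f = 90 mm: the block extends into the web. Split into flange-overhang and web parts.
C_f = 0.85 f'_c (b_f − b_w) h_f = 0.85 × 33.8 × (880 − 340) × 90 = 1396278 N.
Remaining web compression depth: a_w = (T − C_f)/(0.85 f'_c b_w) = (2664300 − 1396278)/(0.85 × 33.8 × 340) = 129.81 mm.
M_n = C_f(d − h_f/2) + (T − C_f)(d − a_w/2) = 1396278 × (585 − 45) + 1268022 × (585 − 64.905) = 753.99 + 659.49 = 1413.48 × 10⁶ N·mm.
M_n = 1413.48 kN·m.

M_n ≈ 1410 kN·m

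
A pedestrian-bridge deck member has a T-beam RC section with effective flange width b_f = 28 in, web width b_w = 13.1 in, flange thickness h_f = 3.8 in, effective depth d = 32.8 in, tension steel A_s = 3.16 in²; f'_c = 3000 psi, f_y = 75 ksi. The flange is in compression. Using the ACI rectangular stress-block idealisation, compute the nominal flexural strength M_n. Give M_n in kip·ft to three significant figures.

M_n ≈ 615 kip·ft

Tension: T = A_s f_y = 3.16 × 75 = 237 kips.
Try a within the flange: a = T/(0.85 f'_c b_f) = 237/(0.85 × 3 × 28) = 3.319 in.
Since a = 3.319 ≤ h_f = 3.8 in, the stress block lies entirely in the flange; analyse as a rectangular beam of width b_f.
M_n = T(d − a/2) = 237 × (32.8 − 1.6595) = 7380.3 kip·in.
M_n = 7380.3/12 = 615.03 kip·ft.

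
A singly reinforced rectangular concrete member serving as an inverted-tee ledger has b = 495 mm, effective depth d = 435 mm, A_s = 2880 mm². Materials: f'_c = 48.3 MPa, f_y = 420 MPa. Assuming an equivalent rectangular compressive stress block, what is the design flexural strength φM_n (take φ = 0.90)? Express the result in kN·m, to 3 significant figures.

T = A_s f_y = 2880 × 420 = 1209600 N = 1209.6 kN.
From C = T: a = T/(0.85 f'_c b) = 1209600/(0.85 × 48.3 × 495) = 59.52 mm.
M_n = T(d − a/2) = 1209.6 kN × (435 − 29.76) mm = 490.18 kN·m.
φM_n = 0.90 × 490.18 = 441.16 kN·m.

φM_n ≈ 441 kN·m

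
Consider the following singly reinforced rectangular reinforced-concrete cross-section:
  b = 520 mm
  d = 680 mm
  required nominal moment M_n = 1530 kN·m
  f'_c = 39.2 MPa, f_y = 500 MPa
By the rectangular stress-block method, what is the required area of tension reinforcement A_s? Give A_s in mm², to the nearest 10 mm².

A_s ≈ 5040 mm²

With M_n = 0.85 f'_c a b (d − a/2), solve the quadratic for a:
a = d − √(d² − 2M_n/(0.85 f'_c b)) = 680 − √(680² − 2 × 1530×10⁶/(0.85 × 39.2 × 520)) = 145.41 mm.
A_s = 0.85 f'_c a b / f_y = 0.85 × 39.2 × 145.41 × 520 / 500 = 5038.9 mm².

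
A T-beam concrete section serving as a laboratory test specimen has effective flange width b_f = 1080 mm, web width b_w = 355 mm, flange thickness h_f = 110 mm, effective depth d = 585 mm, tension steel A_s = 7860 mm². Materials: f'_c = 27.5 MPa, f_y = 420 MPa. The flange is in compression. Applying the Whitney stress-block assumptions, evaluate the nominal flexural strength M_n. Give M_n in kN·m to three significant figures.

M_n ≈ 1700 kN·m

Tension: T = A_s f_y = 7860 × 420 = 3301200 N.
Try a within the flange: a = T/(0.85 f'_c b_f) = 3301200/(0.85 × 27.5 × 1080) = 130.77 mm.
a = 130.77 > h_f = 110 mm: the block extends into the web. Split into flange-overhang and web parts.
C_f = 0.85 f'_c (b_f − b_w) h_f = 0.85 × 27.5 × (1080 − 355) × 110 = 1864156 N.
Remaining web compression depth: a_w = (T − C_f)/(0.85 f'_c b_w) = (3301200 − 1864156)/(0.85 × 27.5 × 355) = 173.18 mm.
M_n = C_f(d − h_f/2) + (T − C_f)(d − a_w/2) = 1864156 × (585 − 55) + 1437044 × (585 − 86.59) = 988.00 + 716.24 = 1704.24 × 10⁶ N·mm.
M_n = 1704.24 kN·m.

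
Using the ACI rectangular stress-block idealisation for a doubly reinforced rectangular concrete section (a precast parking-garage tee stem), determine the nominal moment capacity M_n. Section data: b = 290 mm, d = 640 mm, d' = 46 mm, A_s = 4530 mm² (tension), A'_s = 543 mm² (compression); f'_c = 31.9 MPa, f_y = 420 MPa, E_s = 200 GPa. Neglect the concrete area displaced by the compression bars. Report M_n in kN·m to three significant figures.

Assume both tension and compression steel yield.
Net tension couple steel: A_s − A'_s = 3987 mm².
a = (A_s − A'_s) f_y / (0.85 f'_c b) = 1674540/(0.85 × 31.9 × 290) = 212.96 mm.
c = a/β₁ = 212.96/0.822 = 259.08 mm; ε'_s = 0.003(c − d')/c = 0.0025 ≥ f_y/E_s = 0.0021, so compression steel does yield.
M_n = (A_s − A'_s) f_y (d − a/2) + A'_s f_y (d − d') = [1674540 × (640 − 106.48) + 228060 × (640 − 46)] × 10⁻⁶ = 893.40 + 135.47 = 1028.87 kN·m.

M_n ≈ 1030 kN·m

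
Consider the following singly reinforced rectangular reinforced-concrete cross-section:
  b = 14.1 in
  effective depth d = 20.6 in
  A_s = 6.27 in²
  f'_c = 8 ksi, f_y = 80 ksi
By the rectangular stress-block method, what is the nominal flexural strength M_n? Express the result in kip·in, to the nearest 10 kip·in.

T = A_s f_y = 6.27 × 80 = 501.6 kips.
a = T/(0.85 f'_c b) = 501.6/(0.85 × 8 × 14.1) = 5.232 in.
M_n = T(d − a/2) = 501.6 × (20.6 − 2.616) = 9020.8 kip·in.

M_n ≈ 9020 kip·in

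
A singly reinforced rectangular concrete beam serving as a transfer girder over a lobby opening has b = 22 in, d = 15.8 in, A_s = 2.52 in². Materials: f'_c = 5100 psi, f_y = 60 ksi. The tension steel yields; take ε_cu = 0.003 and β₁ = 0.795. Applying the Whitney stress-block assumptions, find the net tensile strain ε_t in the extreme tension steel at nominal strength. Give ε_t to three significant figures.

a = A_s f_y/(0.85 f'_c b) = 1.585 in.
β₁ = 0.795, so c = a/β₁ = 1.585/0.795 = 1.994 in.
From the linear strain diagram with ε_cu = 0.003: ε_t = 0.003 (d − c)/c = 0.003 × (15.8 − 1.994)/1.994 = 0.0208.
Since ε_t ≥ 0.005, the section is tension-controlled.

ε_t ≈ 0.0208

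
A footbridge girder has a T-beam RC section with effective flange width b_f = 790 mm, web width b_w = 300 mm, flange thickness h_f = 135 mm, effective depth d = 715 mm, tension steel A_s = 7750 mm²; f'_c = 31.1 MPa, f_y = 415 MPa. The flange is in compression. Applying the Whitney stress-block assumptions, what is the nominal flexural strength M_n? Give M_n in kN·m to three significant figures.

M_n ≈ 2050 kN·m

Tension: T = A_s f_y = 7750 × 415 = 3216250 N.
Try a within the flange: a = T/(0.85 f'_c b_f) = 3216250/(0.85 × 31.1 × 790) = 154.01 mm.
a = 154.01 > h_f = 135 mm: the block extends into the web. Split into flange-overhang and web parts.
C_f = 0.85 f'_c (b_f − b_w) h_f = 0.85 × 31.1 × (790 − 300) × 135 = 1748675 N.
Remaining web compression depth: a_w = (T − C_f)/(0.85 f'_c b_w) = (3216250 − 1748675)/(0.85 × 31.1 × 300) = 185.05 mm.
M_n = C_f(d − h_f/2) + (T − C_f)(d − a_w/2) = 1748675 × (715 − 67.5) + 1467575 × (715 − 92.525) = 1132.27 + 913.53 = 2045.80 × 10⁶ N·mm.
M_n = 2045.80 kN·m.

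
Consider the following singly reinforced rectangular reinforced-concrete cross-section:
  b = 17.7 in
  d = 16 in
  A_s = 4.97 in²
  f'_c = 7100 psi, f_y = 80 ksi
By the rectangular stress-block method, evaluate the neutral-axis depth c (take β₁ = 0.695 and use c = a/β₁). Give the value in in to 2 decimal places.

c ≈ 5.36 in

T = A_s f_y = 4.97 × 80 = 397.6 kips.
a = T/(0.85 f'_c b) = 397.6/(0.85 × 7.1 × 17.7) = 3.7222 in.
With β₁ = 0.695, c = a/β₁ = 3.7222/0.695 = 5.36 in.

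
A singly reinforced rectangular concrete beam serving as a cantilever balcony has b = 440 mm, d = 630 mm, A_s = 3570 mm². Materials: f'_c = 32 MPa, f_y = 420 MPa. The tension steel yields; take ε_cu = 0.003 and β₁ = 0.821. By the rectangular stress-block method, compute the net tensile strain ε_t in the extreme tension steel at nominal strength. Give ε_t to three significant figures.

ε_t ≈ 0.00939

a = A_s f_y/(0.85 f'_c b) = 125.28 mm.
β₁ = 0.821, so c = a/β₁ = 125.28/0.821 = 152.59 mm.
From the linear strain diagram with ε_cu = 0.003: ε_t = 0.003 (d − c)/c = 0.003 × (630 − 152.59)/152.59 = 0.00939.
Since ε_t ≥ 0.005, the section is tension-controlled.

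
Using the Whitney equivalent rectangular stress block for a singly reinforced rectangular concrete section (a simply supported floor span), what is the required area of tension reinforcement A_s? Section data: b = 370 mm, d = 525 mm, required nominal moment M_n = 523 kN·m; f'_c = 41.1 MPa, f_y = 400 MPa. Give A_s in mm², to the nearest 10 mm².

A_s ≈ 2710 mm²

With M_n = 0.85 f'_c a b (d − a/2), solve the quadratic for a:
a = d − √(d² − 2M_n/(0.85 f'_c b)) = 525 − √(525² − 2 × 523×10⁶/(0.85 × 41.1 × 370)) = 83.75 mm.
A_s = 0.85 f'_c a b / f_y = 0.85 × 41.1 × 83.75 × 370 / 400 = 2706.4 mm².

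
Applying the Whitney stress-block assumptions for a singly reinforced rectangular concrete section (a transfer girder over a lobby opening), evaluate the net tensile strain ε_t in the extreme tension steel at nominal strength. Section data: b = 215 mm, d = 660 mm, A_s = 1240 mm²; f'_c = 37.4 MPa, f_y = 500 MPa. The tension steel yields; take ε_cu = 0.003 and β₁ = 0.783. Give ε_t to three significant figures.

ε_t ≈ 0.0141

a = A_s f_y/(0.85 f'_c b) = 90.71 mm.
β₁ = 0.783, so c = a/β₁ = 90.71/0.783 = 115.85 mm.
From the linear strain diagram with ε_cu = 0.003: ε_t = 0.003 (d − c)/c = 0.003 × (660 − 115.85)/115.85 = 0.0141.
Since ε_t ≥ 0.005, the section is tension-controlled.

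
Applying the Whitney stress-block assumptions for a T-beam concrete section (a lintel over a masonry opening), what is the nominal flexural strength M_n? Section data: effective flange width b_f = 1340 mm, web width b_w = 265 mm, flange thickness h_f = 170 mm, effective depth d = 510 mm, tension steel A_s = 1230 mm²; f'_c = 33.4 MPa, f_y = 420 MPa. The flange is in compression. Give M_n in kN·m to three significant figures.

M_n ≈ 260 kN·m

Tension: T = A_s f_y = 1230 × 420 = 516600 N.
Try a within the flange: a = T/(0.85 f'_c b_f) = 516600/(0.85 × 33.4 × 1340) = 13.58 mm.
Since a = 13.58 ≤ h_f = 170 mm, the stress block lies entirely in the flange; analyse as a rectangular beam of width b_f.
M_n = T(d − a/2) = 516600 × (510 − 6.79) = 259.96 × 10⁶ N·mm.
M_n = 259.96 kN·m.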